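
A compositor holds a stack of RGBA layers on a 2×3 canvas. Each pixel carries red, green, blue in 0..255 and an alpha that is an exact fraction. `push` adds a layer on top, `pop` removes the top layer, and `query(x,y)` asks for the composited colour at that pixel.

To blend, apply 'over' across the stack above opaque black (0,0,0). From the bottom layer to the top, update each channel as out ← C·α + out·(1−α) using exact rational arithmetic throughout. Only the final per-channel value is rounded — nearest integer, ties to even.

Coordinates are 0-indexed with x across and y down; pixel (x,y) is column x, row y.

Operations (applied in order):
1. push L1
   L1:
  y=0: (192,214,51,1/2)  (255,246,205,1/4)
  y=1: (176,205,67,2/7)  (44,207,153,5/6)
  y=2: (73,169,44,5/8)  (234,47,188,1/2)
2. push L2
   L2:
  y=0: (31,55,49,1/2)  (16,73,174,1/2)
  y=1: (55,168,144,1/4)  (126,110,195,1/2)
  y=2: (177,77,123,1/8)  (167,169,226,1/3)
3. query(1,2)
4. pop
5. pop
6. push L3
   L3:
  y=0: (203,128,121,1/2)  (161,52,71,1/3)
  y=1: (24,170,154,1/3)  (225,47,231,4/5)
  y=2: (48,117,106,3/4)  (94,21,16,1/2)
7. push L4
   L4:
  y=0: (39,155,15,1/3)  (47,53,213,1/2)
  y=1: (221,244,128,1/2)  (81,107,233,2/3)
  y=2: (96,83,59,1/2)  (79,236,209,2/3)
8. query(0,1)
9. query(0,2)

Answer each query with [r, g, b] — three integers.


at x=1,y=2 over L1,L2:
+L1 (α=1/2) → [117, 47/2, 94]
+L2 (α=1/3) → [401/3, 72, 138]
= [134, 72, 138]

(0,1) stack=L3,L4; from [0,0,0]:
+L3 (α=1/3) → [8, 170/3, 154/3]
+L4 (α=1/2) → [229/2, 451/3, 269/3]
→ [114, 150, 90]

query (0,2) [L3,L4] — begin 0,0,0
+L3 (α=3/4) → [36, 351/4, 159/2]
+L4 (α=1/2) → [66, 683/8, 277/4]
→ [66, 85, 69]


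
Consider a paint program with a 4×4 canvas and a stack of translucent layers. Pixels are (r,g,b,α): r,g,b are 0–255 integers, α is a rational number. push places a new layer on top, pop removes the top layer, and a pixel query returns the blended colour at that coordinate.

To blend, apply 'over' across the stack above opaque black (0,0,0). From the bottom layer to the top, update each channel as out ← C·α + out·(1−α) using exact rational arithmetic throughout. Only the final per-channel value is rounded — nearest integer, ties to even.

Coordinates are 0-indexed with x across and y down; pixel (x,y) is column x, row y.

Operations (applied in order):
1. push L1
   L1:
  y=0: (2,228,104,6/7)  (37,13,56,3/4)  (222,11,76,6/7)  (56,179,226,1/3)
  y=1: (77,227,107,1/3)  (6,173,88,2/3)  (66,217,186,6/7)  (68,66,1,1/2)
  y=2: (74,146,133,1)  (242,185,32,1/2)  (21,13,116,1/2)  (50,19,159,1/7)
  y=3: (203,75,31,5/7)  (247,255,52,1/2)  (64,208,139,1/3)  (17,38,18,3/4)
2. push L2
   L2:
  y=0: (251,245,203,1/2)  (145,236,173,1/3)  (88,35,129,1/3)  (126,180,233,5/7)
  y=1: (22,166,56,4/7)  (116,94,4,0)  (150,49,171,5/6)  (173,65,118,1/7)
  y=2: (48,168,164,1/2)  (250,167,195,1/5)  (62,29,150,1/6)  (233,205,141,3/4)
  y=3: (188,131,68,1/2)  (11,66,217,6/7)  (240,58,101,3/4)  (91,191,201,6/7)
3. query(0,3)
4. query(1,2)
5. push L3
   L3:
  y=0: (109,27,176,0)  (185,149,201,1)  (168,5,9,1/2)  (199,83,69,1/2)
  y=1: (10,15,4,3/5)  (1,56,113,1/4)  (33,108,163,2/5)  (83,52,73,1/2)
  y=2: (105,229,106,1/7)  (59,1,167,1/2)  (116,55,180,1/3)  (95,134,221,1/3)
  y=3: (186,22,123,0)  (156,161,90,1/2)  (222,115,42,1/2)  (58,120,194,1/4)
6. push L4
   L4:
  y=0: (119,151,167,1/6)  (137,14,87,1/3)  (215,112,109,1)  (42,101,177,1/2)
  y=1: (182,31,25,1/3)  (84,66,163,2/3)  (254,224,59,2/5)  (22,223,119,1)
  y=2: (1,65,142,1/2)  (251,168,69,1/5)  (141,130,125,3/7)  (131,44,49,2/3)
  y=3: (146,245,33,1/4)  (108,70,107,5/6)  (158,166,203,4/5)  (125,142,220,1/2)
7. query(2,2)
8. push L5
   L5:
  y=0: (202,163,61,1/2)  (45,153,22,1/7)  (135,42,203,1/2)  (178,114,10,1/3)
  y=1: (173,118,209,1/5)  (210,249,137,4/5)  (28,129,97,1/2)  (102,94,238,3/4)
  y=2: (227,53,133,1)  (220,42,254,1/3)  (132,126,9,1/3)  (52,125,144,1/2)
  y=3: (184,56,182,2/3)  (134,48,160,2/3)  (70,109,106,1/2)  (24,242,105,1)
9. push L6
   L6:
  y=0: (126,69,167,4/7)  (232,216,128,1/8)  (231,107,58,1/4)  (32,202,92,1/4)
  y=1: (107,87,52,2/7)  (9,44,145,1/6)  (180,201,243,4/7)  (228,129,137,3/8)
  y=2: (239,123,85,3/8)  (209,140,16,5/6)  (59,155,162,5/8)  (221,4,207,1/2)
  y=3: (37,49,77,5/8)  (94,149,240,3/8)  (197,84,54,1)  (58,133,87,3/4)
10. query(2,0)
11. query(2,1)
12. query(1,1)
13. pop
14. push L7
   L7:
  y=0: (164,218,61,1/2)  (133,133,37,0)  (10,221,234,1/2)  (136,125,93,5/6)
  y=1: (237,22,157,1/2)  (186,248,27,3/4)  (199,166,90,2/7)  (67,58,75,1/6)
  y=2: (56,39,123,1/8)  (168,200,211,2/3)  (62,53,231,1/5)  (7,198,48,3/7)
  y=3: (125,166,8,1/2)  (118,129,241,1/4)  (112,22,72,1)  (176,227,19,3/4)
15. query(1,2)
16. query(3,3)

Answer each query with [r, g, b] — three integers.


at x=0,y=3 over L1,L2:
+L1 (α=5/7) → [145, 375/7, 155/7]
+L2 (α=1/2) → [333/2, 646/7, 631/14]
→ [166, 92, 45]

at x=1,y=2 over L1,L2:
after L1 α=1/2: [121, 185/2, 16]
after L2 α=1/5: [734/5, 537/5, 259/5]
→ [147, 107, 52]

at x=2,y=2 over L1,L2,L3,L4:
+L1 (α=1/2) → [21/2, 13/2, 58]
+L2 (α=1/6) → [229/12, 41/4, 220/3]
+L3 (α=1/3) → [925/18, 151/6, 980/9]
+L4 (α=3/7) → [5657/63, 1472/21, 7295/63]
= [90, 70, 116]

query (2,0) [L1,L2,L3,L4,L5,L6] — begin 0,0,0
after L1 α=6/7: [1332/7, 66/7, 456/7]
after L2 α=1/3: [3280/21, 377/21, 605/7]
after L3 α=1/2: [3404/21, 241/21, 334/7]
after L4 α=1: [215, 112, 109]
after L5 α=1/2: [175, 77, 156]
after L6 α=1/4: [189, 169/2, 263/2]
→ [189, 84, 132]

(2,1) stack=L1,L2,L3,L4,L5,L6; from [0,0,0]:
after L1 α=6/7: [396/7, 186, 1116/7]
after L2 α=5/6: [941/7, 431/6, 2367/14]
after L3 α=2/5: [657/7, 863/10, 2333/14]
after L4 α=2/5: [5527/35, 7069/50, 8651/70]
after L5 α=1/2: [6507/70, 13519/100, 15441/140]
after L6 α=4/7: [69921/490, 120957/700, 182403/980]
→ [143, 173, 186]

at x=1,y=1 over L1,L2,L3,L4,L5,L6:
+L1 (α=2/3) → [4, 346/3, 176/3]
+L2 (α=0) → [4, 346/3, 176/3]
+L3 (α=1/4) → [13/4, 201/2, 289/4]
+L4 (α=2/3) → [685/12, 155/2, 531/4]
+L5 (α=4/5) → [2153/12, 2147/10, 2723/20]
+L6 (α=1/6) → [10873/72, 745/4, 1101/8]
→ [151, 186, 138]

at x=1,y=2 over L1,L2,L3,L4,L5,L7:
L1 α=1/2: [121, 185/2, 16]
L2 α=1/5: [734/5, 537/5, 259/5]
L3 α=1/2: [1029/10, 271/5, 547/5]
L4 α=1/5: [3313/25, 1924/25, 2533/25]
L5 α=1/3: [4042/25, 4898/75, 11416/75]
L7 α=2/3: [12442/75, 34898/225, 43066/225]
rounded: [166, 155, 191]

(3,3) stack=L1,L2,L3,L4,L5,L7; from [0,0,0]:
after L1 α=3/4: [51/4, 57/2, 27/2]
after L2 α=6/7: [2235/28, 2349/14, 2439/14]
after L3 α=1/4: [8329/112, 8727/56, 10033/56]
after L4 α=1/2: [22329/224, 16679/112, 22353/112]
after L5 α=1: [24, 242, 105]
after L7 α=3/4: [138, 923/4, 81/2]
rounded: [138, 231, 40]


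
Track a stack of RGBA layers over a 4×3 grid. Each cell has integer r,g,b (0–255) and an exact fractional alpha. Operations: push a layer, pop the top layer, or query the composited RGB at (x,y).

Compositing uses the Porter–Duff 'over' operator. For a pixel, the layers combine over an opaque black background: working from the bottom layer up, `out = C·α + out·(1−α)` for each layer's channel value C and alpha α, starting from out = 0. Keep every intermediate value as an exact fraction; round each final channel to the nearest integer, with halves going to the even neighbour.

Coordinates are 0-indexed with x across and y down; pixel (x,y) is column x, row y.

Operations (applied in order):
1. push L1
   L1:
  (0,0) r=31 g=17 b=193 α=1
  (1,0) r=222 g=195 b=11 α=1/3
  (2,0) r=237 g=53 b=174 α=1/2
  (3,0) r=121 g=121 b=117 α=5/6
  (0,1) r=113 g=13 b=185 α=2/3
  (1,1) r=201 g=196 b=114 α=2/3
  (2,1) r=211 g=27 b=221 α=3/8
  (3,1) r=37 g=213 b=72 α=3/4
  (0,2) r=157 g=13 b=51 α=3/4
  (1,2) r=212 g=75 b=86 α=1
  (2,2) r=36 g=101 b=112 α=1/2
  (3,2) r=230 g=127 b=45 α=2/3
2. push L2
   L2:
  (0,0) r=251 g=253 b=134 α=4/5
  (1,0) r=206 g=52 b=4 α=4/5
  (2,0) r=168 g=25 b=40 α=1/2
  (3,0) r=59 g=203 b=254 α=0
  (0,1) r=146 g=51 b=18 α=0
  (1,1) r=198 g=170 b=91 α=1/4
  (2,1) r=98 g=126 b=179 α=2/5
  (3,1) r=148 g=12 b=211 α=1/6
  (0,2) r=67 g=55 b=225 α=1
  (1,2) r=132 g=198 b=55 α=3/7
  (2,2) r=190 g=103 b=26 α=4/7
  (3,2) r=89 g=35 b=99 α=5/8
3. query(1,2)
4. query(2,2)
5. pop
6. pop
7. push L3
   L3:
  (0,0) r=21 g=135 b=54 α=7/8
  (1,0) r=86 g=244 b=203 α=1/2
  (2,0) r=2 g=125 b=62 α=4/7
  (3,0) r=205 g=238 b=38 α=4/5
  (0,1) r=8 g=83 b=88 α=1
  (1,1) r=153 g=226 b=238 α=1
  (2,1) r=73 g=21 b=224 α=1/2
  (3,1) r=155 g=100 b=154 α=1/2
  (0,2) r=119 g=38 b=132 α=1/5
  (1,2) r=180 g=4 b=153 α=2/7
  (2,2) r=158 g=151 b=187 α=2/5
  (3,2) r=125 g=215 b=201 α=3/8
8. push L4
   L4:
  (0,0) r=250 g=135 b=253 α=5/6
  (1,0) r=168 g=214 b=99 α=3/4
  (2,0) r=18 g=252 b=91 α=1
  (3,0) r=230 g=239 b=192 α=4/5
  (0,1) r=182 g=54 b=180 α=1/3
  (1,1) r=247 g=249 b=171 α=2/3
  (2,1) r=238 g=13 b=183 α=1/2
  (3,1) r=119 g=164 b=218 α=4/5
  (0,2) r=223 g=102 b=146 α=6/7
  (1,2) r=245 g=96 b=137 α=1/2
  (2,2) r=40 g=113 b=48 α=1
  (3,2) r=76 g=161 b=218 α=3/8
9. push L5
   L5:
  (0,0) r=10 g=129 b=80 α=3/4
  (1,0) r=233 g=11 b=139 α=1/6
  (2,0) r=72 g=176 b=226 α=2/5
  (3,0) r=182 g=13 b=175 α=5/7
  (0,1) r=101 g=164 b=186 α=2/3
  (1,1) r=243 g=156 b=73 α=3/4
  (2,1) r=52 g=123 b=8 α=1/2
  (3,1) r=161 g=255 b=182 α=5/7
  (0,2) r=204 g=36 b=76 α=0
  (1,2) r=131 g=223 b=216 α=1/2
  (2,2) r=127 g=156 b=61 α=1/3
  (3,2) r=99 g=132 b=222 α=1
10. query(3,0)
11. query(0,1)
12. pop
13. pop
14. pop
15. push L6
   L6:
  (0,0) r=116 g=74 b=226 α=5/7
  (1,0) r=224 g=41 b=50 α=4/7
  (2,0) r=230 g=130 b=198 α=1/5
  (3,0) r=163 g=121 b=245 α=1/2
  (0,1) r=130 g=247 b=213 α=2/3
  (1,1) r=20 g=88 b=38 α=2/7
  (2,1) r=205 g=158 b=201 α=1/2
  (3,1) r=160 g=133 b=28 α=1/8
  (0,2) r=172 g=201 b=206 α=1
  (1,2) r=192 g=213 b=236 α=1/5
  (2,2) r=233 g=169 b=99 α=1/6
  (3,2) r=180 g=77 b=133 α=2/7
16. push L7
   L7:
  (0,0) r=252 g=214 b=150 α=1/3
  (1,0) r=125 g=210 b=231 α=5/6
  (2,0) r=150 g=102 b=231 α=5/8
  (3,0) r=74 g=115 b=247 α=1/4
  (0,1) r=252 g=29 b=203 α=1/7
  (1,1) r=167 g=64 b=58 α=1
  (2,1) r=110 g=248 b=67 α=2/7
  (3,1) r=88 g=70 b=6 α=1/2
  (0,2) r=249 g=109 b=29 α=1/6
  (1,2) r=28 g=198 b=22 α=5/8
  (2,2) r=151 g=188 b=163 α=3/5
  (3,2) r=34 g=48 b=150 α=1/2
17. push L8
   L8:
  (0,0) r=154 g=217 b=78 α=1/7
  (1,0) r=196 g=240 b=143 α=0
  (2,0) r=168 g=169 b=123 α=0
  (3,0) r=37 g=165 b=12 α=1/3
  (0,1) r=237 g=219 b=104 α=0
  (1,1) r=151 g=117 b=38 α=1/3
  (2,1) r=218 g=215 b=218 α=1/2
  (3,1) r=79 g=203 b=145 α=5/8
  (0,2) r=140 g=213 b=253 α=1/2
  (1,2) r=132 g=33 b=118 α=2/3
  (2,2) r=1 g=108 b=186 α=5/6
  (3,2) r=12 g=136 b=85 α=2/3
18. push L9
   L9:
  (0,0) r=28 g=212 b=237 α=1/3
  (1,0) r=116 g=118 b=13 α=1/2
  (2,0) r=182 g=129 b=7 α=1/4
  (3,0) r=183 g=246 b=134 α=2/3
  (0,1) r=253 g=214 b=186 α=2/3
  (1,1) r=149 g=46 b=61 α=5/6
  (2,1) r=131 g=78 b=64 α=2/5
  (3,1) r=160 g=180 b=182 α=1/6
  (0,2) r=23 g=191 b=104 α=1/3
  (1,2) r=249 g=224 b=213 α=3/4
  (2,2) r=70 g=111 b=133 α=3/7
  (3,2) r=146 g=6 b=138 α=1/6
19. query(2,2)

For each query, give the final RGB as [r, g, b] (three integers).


at x=1,y=2 over L1,L2:
after L1 α=1: [212, 75, 86]
after L2 α=3/7: [1244/7, 894/7, 509/7]
rounded: [178, 128, 73]

query (2,2) [L1,L2] — begin 0,0,0
+L1 (α=1/2) → [18, 101/2, 56]
+L2 (α=4/7) → [814/7, 161/2, 272/7]
rounded: [116, 80, 39]

at x=3,y=0 over L3,L4,L5:
+L3 (α=4/5) → [164, 952/5, 152/5]
+L4 (α=4/5) → [1084/5, 5732/25, 3992/25]
+L5 (α=5/7) → [6718/35, 13089/175, 29859/175]
rounded: [192, 75, 171]

at x=0,y=1 over L3,L4,L5:
+L3 (α=1) → [8, 83, 88]
+L4 (α=1/3) → [66, 220/3, 356/3]
+L5 (α=2/3) → [268/3, 1204/9, 1472/9]
→ [89, 134, 164]

(2,2) stack=L6,L7,L8,L9; from [0,0,0]:
L6 α=1/6: [233/6, 169/6, 33/2]
L7 α=3/5: [1592/15, 1861/15, 522/5]
L8 α=5/6: [1667/90, 9961/90, 862/5]
L9 α=3/7: [12784/315, 34907/315, 5443/35]
→ [41, 111, 156]


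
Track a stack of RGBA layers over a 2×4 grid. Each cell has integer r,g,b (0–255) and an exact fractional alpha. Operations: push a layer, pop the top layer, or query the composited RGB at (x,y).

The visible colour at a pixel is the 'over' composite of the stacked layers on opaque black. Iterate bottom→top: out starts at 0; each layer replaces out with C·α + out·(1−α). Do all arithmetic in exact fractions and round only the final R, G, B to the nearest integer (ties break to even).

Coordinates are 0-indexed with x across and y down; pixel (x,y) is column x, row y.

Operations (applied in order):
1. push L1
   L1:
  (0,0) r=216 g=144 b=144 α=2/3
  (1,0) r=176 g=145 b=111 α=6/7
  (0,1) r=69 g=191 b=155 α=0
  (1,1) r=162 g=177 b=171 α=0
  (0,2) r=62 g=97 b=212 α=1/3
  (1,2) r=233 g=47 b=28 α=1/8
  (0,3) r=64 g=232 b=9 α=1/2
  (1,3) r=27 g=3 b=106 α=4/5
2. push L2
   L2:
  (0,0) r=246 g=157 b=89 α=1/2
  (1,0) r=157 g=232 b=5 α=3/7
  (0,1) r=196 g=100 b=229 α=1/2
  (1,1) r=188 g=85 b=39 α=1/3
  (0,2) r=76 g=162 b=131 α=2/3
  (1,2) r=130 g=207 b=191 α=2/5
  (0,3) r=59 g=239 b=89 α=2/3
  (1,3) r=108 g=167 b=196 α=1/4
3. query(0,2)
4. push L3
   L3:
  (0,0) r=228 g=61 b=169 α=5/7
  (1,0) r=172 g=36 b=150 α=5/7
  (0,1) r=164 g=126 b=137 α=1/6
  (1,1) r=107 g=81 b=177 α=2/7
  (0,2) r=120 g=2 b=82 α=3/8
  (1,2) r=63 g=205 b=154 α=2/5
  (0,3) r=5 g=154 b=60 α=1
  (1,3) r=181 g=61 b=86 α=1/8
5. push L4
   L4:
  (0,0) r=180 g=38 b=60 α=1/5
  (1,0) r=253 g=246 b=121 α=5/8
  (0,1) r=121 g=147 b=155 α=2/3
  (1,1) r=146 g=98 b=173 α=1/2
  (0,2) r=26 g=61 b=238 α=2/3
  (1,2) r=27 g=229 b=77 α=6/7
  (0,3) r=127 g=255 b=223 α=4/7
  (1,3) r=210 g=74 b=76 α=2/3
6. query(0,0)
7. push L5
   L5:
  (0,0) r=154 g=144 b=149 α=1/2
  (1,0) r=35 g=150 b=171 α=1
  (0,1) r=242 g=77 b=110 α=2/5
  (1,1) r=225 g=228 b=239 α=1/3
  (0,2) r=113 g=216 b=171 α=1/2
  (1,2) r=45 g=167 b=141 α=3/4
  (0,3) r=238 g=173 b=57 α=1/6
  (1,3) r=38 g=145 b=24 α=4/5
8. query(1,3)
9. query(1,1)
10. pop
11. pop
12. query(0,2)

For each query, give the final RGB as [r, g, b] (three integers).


at x=0,y=2 over L1,L2:
after L1 α=1/3: [62/3, 97/3, 212/3]
after L2 α=2/3: [518/9, 1069/9, 998/9]
rounded: [58, 119, 111]

(0,0) stack=L1,L2,L3,L4; from [0,0,0]:
+L1 (α=2/3) → [144, 96, 96]
+L2 (α=1/2) → [195, 253/2, 185/2]
+L3 (α=5/7) → [1530/7, 558/7, 1030/7]
+L4 (α=1/5) → [1476/7, 2498/35, 908/7]
→ [211, 71, 130]

at x=1,y=3 over L1,L2,L3,L4,L5:
+L1 (α=4/5) → [108/5, 12/5, 424/5]
+L2 (α=1/4) → [216/5, 871/20, 563/5]
+L3 (α=1/8) → [2417/40, 7317/160, 4371/40]
+L4 (α=2/3) → [19217/120, 30997/480, 10451/120]
+L5 (α=4/5) → [37457/600, 309397/2400, 21971/600]
→ [62, 129, 37]

(1,1) stack=L1,L2,L3,L4,L5; from [0,0,0]:
after L1 α=0: [0, 0, 0]
after L2 α=1/3: [188/3, 85/3, 13]
after L3 α=2/7: [226/3, 911/21, 419/7]
after L4 α=1/2: [332/3, 2969/42, 815/7]
after L5 α=1/3: [1339/9, 7757/63, 1101/7]
rounded: [149, 123, 157]

at x=0,y=2 over L1,L2,L3:
L1 α=1/3: [62/3, 97/3, 212/3]
L2 α=2/3: [518/9, 1069/9, 998/9]
L3 α=3/8: [2915/36, 5399/72, 1801/18]
→ [81, 75, 100]


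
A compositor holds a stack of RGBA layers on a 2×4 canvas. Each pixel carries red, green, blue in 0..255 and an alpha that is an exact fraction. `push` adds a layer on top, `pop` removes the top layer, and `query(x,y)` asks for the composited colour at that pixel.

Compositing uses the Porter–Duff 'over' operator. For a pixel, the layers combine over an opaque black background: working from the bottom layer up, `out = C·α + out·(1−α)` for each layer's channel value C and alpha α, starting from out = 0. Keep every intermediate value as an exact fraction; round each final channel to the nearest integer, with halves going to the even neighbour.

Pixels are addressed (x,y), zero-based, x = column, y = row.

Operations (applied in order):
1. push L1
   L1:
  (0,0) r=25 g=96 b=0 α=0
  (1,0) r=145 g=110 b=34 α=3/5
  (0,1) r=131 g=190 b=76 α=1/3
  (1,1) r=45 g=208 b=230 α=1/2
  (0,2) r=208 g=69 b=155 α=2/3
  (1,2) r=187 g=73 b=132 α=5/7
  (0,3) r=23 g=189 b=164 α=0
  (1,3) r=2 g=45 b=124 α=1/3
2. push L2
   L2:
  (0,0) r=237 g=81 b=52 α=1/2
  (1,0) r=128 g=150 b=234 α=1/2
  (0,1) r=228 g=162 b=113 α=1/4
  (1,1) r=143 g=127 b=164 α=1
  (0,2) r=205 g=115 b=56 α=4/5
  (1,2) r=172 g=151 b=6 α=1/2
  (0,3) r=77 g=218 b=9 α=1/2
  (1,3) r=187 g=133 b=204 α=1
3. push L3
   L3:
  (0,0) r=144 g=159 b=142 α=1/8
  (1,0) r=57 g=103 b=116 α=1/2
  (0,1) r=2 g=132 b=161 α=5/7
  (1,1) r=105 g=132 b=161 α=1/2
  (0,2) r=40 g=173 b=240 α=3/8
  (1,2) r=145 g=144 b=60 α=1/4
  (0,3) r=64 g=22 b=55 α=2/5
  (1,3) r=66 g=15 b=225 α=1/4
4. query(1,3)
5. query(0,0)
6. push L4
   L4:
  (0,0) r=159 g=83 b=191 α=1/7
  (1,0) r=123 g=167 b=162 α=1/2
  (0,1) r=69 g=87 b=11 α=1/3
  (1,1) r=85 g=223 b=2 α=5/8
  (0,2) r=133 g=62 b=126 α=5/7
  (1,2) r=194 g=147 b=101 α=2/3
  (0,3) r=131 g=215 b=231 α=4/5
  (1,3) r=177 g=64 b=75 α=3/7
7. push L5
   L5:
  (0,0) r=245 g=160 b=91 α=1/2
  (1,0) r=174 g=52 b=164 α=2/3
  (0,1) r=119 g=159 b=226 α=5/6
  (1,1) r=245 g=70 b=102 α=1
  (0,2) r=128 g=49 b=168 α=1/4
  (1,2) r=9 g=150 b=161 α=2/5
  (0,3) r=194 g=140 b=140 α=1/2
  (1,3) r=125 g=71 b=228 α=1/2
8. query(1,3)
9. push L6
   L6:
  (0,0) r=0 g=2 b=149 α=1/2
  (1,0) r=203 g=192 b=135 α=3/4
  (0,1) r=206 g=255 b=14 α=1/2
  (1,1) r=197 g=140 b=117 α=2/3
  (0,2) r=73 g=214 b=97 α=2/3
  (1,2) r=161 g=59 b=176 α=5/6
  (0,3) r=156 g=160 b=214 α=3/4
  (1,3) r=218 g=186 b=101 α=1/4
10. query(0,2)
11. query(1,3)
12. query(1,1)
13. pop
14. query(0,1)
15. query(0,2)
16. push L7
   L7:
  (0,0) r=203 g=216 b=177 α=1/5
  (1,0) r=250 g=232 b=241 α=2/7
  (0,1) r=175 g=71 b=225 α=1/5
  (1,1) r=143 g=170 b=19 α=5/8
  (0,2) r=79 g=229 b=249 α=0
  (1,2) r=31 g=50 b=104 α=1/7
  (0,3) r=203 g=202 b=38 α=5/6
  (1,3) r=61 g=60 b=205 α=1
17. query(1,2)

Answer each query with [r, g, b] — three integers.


query (1,3) [L1,L2,L3] — begin 0,0,0
after L1 α=1/3: [2/3, 15, 124/3]
after L2 α=1: [187, 133, 204]
after L3 α=1/4: [627/4, 207/2, 837/4]
→ [157, 104, 209]

query (0,0) [L1,L2,L3] — begin 0,0,0
+L1 (α=0) → [0, 0, 0]
+L2 (α=1/2) → [237/2, 81/2, 26]
+L3 (α=1/8) → [1947/16, 885/16, 81/2]
= [122, 55, 40]

query (1,3) [L1,L2,L3,L4,L5] — begin 0,0,0
after L1 α=1/3: [2/3, 15, 124/3]
after L2 α=1: [187, 133, 204]
after L3 α=1/4: [627/4, 207/2, 837/4]
after L4 α=3/7: [1158/7, 606/7, 1062/7]
after L5 α=1/2: [2033/14, 1103/14, 1329/7]
→ [145, 79, 190]

(0,2) stack=L1,L2,L3,L4,L5,L6; from [0,0,0]:
L1 α=2/3: [416/3, 46, 310/3]
L2 α=4/5: [2876/15, 506/5, 982/15]
L3 α=3/8: [809/6, 1025/8, 1571/12]
L4 α=5/7: [2804/21, 2265/28, 5351/42]
L5 α=1/4: [925/7, 8167/112, 7703/56]
L6 α=2/3: [649/7, 18701/112, 6189/56]
= [93, 167, 111]

(1,3) stack=L1,L2,L3,L4,L5,L6; from [0,0,0]:
+L1 (α=1/3) → [2/3, 15, 124/3]
+L2 (α=1) → [187, 133, 204]
+L3 (α=1/4) → [627/4, 207/2, 837/4]
+L4 (α=3/7) → [1158/7, 606/7, 1062/7]
+L5 (α=1/2) → [2033/14, 1103/14, 1329/7]
+L6 (α=1/4) → [9151/56, 5913/56, 2347/14]
= [163, 106, 168]

(1,1) stack=L1,L2,L3,L4,L5,L6; from [0,0,0]:
after L1 α=1/2: [45/2, 104, 115]
after L2 α=1: [143, 127, 164]
after L3 α=1/2: [124, 259/2, 325/2]
after L4 α=5/8: [797/8, 3007/16, 995/16]
after L5 α=1: [245, 70, 102]
after L6 α=2/3: [213, 350/3, 112]
rounded: [213, 117, 112]

query (0,1) [L1,L2,L3,L4,L5] — begin 0,0,0
L1 α=1/3: [131/3, 190/3, 76/3]
L2 α=1/4: [359/4, 88, 189/4]
L3 α=5/7: [379/14, 836/7, 257/2]
L4 α=1/3: [862/21, 2281/21, 268/3]
L5 α=5/6: [13357/126, 9488/63, 1829/9]
= [106, 151, 203]

(0,2) stack=L1,L2,L3,L4,L5; from [0,0,0]:
+L1 (α=2/3) → [416/3, 46, 310/3]
+L2 (α=4/5) → [2876/15, 506/5, 982/15]
+L3 (α=3/8) → [809/6, 1025/8, 1571/12]
+L4 (α=5/7) → [2804/21, 2265/28, 5351/42]
+L5 (α=1/4) → [925/7, 8167/112, 7703/56]
rounded: [132, 73, 138]

query (1,2) [L1,L2,L3,L4,L5,L7] — begin 0,0,0
L1 α=5/7: [935/7, 365/7, 660/7]
L2 α=1/2: [2139/14, 711/7, 351/7]
L3 α=1/4: [8447/56, 3141/28, 1473/28]
L4 α=2/3: [30175/168, 3791/28, 7129/84]
L5 α=2/5: [31183/280, 19773/140, 3229/28]
L7 α=1/7: [97889/980, 62819/490, 11143/98]
→ [100, 128, 114]


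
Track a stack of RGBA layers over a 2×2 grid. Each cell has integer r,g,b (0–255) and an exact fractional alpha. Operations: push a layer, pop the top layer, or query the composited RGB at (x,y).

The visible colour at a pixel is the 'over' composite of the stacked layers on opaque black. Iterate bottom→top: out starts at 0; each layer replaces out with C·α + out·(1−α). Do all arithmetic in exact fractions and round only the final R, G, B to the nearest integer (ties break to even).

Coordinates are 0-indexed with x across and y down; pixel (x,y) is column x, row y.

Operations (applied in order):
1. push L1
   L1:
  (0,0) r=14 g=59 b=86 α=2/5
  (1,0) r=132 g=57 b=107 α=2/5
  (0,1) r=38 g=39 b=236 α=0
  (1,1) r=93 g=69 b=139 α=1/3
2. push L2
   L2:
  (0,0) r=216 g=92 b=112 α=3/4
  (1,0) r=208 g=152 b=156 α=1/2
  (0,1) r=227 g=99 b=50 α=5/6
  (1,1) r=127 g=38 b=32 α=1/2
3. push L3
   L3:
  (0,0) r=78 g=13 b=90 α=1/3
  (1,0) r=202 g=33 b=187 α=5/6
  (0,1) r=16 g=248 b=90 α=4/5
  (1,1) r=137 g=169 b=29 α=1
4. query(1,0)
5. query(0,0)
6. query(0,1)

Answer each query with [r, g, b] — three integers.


query (1,0) [L1,L2,L3] — begin 0,0,0
after L1 α=2/5: [264/5, 114/5, 214/5]
after L2 α=1/2: [652/5, 437/5, 497/5]
after L3 α=5/6: [2851/15, 631/15, 862/5]
= [190, 42, 172]

query (0,0) [L1,L2,L3] — begin 0,0,0
after L1 α=2/5: [28/5, 118/5, 172/5]
after L2 α=3/4: [817/5, 749/10, 463/5]
after L3 α=1/3: [2024/15, 814/15, 1376/15]
→ [135, 54, 92]

query (0,1) [L1,L2,L3] — begin 0,0,0
+L1 (α=0) → [0, 0, 0]
+L2 (α=5/6) → [1135/6, 165/2, 125/3]
+L3 (α=4/5) → [1519/30, 2149/10, 241/3]
→ [51, 215, 80]


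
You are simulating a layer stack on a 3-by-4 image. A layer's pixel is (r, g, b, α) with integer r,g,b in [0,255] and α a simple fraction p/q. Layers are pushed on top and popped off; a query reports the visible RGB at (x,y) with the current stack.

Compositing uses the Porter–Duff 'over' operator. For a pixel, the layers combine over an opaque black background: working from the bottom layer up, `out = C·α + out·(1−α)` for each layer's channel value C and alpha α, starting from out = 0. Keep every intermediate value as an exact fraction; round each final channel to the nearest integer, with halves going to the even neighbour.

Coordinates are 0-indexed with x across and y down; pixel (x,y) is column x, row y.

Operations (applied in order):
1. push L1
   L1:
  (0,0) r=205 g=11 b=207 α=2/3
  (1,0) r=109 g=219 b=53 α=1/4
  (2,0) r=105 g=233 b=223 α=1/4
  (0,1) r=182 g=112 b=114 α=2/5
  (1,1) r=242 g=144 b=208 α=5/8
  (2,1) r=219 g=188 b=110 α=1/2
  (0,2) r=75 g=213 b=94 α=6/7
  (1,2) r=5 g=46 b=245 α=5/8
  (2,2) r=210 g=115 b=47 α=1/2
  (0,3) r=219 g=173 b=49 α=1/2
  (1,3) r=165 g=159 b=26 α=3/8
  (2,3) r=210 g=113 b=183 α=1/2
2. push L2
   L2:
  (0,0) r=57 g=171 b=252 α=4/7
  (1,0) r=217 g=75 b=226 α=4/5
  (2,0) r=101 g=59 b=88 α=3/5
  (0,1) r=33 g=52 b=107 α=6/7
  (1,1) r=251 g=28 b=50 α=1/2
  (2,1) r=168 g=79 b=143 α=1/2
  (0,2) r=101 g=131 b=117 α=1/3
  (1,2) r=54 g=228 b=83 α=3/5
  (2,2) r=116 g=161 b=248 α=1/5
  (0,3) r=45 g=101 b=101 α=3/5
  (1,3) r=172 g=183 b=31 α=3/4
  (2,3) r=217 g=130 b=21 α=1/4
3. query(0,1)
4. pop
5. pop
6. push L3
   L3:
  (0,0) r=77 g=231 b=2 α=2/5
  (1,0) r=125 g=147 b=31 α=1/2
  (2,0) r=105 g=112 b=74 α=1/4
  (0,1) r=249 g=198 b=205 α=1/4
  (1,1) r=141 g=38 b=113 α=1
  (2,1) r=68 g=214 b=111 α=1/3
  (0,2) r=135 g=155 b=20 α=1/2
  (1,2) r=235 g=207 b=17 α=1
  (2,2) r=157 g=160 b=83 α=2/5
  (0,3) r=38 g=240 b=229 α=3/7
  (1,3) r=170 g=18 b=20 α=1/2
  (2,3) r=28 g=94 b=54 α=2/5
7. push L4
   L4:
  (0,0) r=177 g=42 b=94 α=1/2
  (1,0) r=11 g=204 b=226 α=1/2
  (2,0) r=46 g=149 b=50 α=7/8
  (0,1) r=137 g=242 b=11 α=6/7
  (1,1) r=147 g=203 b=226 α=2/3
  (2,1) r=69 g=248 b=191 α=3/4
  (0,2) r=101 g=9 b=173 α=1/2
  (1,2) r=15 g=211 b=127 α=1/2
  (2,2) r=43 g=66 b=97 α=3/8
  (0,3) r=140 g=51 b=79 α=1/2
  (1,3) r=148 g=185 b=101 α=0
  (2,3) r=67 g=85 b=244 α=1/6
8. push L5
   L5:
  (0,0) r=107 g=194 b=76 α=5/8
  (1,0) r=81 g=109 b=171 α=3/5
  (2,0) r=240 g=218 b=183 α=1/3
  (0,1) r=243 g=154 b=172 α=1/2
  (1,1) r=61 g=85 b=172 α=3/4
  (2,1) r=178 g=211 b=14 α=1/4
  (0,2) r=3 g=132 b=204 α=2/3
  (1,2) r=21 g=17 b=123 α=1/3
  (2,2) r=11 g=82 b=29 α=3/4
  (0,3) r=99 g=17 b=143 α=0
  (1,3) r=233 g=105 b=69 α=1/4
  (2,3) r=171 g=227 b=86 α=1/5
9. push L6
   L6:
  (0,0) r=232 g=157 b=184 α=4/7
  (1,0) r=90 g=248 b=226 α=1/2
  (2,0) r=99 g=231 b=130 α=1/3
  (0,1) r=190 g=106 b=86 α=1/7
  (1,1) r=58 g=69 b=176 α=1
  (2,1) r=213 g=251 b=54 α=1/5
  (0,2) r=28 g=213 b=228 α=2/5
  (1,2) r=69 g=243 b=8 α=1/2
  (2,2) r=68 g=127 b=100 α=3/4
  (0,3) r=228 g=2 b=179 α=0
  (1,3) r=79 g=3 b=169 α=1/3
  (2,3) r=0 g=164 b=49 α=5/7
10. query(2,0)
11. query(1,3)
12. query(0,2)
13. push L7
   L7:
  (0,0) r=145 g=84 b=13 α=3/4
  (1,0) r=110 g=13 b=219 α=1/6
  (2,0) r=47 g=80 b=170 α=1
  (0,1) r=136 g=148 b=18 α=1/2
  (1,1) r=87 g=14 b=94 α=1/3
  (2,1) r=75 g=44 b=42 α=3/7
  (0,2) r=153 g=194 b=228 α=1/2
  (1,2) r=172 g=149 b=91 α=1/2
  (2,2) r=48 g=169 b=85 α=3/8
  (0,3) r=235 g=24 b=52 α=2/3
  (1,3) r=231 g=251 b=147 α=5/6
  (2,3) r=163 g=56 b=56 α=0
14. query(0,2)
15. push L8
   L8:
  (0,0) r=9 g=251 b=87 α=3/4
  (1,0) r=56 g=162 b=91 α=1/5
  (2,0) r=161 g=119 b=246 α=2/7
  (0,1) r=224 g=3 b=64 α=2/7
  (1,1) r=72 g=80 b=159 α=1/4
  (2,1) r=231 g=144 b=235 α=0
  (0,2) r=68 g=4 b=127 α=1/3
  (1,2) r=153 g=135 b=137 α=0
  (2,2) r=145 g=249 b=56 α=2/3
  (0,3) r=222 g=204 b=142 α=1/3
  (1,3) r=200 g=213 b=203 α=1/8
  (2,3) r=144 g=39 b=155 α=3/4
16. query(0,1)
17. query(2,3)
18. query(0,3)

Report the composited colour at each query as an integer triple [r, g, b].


at x=0,y=1 over L1,L2:
L1 α=2/5: [364/5, 224/5, 228/5]
L2 α=6/7: [1354/35, 1784/35, 3438/35]
rounded: [39, 51, 98]

query (2,0) [L3,L4,L5,L6] — begin 0,0,0
L3 α=1/4: [105/4, 28, 37/2]
L4 α=7/8: [1393/32, 1071/8, 737/16]
L5 α=1/3: [5233/48, 1943/12, 2201/24]
L6 α=1/3: [7609/72, 3329/18, 3761/36]
= [106, 185, 104]

query (1,3) [L3,L4,L5,L6] — begin 0,0,0
L3 α=1/2: [85, 9, 10]
L4 α=0: [85, 9, 10]
L5 α=1/4: [122, 33, 99/4]
L6 α=1/3: [323/3, 23, 437/6]
= [108, 23, 73]

at x=0,y=2 over L3,L4,L5,L6:
+L3 (α=1/2) → [135/2, 155/2, 10]
+L4 (α=1/2) → [337/4, 173/4, 183/2]
+L5 (α=2/3) → [361/12, 1229/12, 333/2]
+L6 (α=2/5) → [117/4, 2933/20, 1911/10]
= [29, 147, 191]

query (0,2) [L3,L4,L5,L6,L7] — begin 0,0,0
after L3 α=1/2: [135/2, 155/2, 10]
after L4 α=1/2: [337/4, 173/4, 183/2]
after L5 α=2/3: [361/12, 1229/12, 333/2]
after L6 α=2/5: [117/4, 2933/20, 1911/10]
after L7 α=1/2: [729/8, 6813/40, 4191/20]
→ [91, 170, 210]

(0,1) stack=L3,L4,L5,L6,L7,L8; from [0,0,0]:
L3 α=1/4: [249/4, 99/2, 205/4]
L4 α=6/7: [3537/28, 429/2, 67/4]
L5 α=1/2: [10341/56, 737/4, 755/8]
L6 α=1/7: [36343/196, 2423/14, 2609/28]
L7 α=1/2: [62999/392, 4495/28, 3113/56]
L8 α=2/7: [490611/2744, 22643/196, 22733/392]
→ [179, 116, 58]

(2,3) stack=L3,L4,L5,L6,L7,L8; from [0,0,0]:
after L3 α=2/5: [56/5, 188/5, 108/5]
after L4 α=1/6: [41/2, 91/2, 176/3]
after L5 α=1/5: [253/5, 409/5, 962/15]
after L6 α=5/7: [506/35, 4918/35, 5599/105]
after L7 α=0: [506/35, 4918/35, 5599/105]
after L8 α=3/4: [7813/70, 9013/140, 13606/105]
= [112, 64, 130]

at x=0,y=3 over L3,L4,L5,L6,L7,L8:
+L3 (α=3/7) → [114/7, 720/7, 687/7]
+L4 (α=1/2) → [547/7, 1077/14, 620/7]
+L5 (α=0) → [547/7, 1077/14, 620/7]
+L6 (α=0) → [547/7, 1077/14, 620/7]
+L7 (α=2/3) → [1279/7, 583/14, 1348/21]
+L8 (α=1/3) → [4112/21, 2011/21, 5678/63]
→ [196, 96, 90]


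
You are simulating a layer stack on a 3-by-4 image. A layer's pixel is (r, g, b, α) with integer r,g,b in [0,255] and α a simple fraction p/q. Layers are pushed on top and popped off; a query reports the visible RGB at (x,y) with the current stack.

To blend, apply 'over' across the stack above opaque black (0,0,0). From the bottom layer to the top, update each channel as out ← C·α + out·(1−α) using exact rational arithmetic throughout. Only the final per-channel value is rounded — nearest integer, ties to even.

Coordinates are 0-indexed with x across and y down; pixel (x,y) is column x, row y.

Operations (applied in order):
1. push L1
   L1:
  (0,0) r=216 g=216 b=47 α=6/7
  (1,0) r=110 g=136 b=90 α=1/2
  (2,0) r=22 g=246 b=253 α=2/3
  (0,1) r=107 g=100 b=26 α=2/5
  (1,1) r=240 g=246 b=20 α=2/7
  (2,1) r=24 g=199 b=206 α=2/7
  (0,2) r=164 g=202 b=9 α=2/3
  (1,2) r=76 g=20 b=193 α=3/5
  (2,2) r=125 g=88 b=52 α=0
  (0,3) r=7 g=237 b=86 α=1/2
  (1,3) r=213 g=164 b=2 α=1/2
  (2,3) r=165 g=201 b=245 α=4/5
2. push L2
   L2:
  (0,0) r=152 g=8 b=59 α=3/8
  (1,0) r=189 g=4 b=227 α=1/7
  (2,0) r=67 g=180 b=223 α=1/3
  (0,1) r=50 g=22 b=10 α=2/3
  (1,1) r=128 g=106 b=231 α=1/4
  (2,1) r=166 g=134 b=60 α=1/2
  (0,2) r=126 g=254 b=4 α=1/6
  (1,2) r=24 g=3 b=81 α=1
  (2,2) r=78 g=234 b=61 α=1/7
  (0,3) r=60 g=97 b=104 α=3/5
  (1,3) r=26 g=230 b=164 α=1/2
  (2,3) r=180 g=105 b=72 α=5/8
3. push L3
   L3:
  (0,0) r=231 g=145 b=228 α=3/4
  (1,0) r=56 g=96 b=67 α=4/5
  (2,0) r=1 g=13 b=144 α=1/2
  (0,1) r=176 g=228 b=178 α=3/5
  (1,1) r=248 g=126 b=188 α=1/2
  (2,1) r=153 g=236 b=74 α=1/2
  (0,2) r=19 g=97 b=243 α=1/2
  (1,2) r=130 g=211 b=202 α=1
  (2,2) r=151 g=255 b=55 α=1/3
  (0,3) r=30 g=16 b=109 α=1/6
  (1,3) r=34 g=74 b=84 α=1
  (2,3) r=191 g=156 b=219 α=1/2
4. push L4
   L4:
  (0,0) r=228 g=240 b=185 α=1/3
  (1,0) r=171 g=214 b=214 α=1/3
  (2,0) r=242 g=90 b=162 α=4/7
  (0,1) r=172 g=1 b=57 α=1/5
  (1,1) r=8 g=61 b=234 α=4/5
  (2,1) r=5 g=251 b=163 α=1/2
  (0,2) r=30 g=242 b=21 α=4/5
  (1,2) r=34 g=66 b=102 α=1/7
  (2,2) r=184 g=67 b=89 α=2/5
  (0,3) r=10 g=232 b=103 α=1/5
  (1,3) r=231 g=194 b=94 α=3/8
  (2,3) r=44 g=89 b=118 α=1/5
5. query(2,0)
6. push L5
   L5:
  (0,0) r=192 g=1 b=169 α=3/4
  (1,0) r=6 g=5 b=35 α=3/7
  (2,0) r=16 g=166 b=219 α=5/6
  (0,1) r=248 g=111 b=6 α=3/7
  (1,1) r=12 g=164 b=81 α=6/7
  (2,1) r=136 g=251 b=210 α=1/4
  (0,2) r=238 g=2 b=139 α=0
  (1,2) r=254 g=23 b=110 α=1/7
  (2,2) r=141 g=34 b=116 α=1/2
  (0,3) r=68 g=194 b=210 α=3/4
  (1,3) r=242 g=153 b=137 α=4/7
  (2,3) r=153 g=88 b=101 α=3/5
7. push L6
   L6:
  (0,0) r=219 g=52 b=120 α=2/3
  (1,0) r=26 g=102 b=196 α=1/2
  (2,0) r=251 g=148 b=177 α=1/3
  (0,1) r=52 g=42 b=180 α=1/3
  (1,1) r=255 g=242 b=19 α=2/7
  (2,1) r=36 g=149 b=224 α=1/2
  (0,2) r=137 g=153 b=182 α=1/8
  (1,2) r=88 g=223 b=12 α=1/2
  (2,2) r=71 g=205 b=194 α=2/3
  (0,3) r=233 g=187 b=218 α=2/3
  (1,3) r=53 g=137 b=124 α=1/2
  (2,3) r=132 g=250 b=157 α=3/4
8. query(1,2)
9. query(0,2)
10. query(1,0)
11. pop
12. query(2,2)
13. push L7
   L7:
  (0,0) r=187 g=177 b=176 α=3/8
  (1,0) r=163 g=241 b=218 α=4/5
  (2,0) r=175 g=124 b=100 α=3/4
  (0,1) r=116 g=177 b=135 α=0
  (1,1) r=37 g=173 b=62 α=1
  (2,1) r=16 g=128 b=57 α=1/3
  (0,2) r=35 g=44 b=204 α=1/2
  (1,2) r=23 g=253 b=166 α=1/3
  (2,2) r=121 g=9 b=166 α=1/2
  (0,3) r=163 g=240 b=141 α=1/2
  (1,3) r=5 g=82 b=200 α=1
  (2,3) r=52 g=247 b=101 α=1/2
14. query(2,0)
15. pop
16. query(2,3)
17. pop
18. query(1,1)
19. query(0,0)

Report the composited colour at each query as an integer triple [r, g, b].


at x=2,y=0 over L1,L2,L3,L4:
+L1 (α=2/3) → [44/3, 164, 506/3]
+L2 (α=1/3) → [289/9, 508/3, 1681/9]
+L3 (α=1/2) → [149/9, 547/6, 2977/18]
+L4 (α=4/7) → [3053/21, 181/2, 6865/42]
→ [145, 90, 163]

query (1,2) [L1,L2,L3,L4,L5,L6] — begin 0,0,0
L1 α=3/5: [228/5, 12, 579/5]
L2 α=1: [24, 3, 81]
L3 α=1: [130, 211, 202]
L4 α=1/7: [814/7, 1332/7, 1314/7]
L5 α=1/7: [6662/49, 8153/49, 8654/49]
L6 α=1/2: [5487/49, 9540/49, 4621/49]
= [112, 195, 94]

(0,2) stack=L1,L2,L3,L4,L5,L6; from [0,0,0]:
after L1 α=2/3: [328/3, 404/3, 6]
after L2 α=1/6: [1009/9, 1391/9, 17/3]
after L3 α=1/2: [590/9, 1132/9, 373/3]
after L4 α=4/5: [334/9, 9844/45, 125/3]
after L5 α=0: [334/9, 9844/45, 125/3]
after L6 α=1/8: [3571/72, 75793/360, 1421/24]
→ [50, 211, 59]

(1,0) stack=L1,L2,L3,L4,L5,L6; from [0,0,0]:
after L1 α=1/2: [55, 68, 45]
after L2 α=1/7: [519/7, 412/7, 71]
after L3 α=4/5: [2087/35, 620/7, 339/5]
after L4 α=1/3: [10159/105, 2738/21, 1748/15]
after L5 α=3/7: [42526/735, 11267/147, 8567/105]
after L6 α=1/2: [30818/735, 26261/294, 29147/210]
= [42, 89, 139]

query (2,2) [L1,L2,L3,L4,L5] — begin 0,0,0
+L1 (α=0) → [0, 0, 0]
+L2 (α=1/7) → [78/7, 234/7, 61/7]
+L3 (α=1/3) → [1213/21, 751/7, 169/7]
+L4 (α=2/5) → [3789/35, 3191/35, 1753/35]
+L5 (α=1/2) → [4362/35, 4381/70, 5813/70]
rounded: [125, 63, 83]

(2,0) stack=L1,L2,L3,L4,L5,L7; from [0,0,0]:
+L1 (α=2/3) → [44/3, 164, 506/3]
+L2 (α=1/3) → [289/9, 508/3, 1681/9]
+L3 (α=1/2) → [149/9, 547/6, 2977/18]
+L4 (α=4/7) → [3053/21, 181/2, 6865/42]
+L5 (α=5/6) → [4733/126, 1841/12, 52855/252]
+L7 (α=3/4) → [70883/504, 6305/48, 128455/1008]
→ [141, 131, 127]

(2,3) stack=L1,L2,L3,L4,L5; from [0,0,0]:
L1 α=4/5: [132, 804/5, 196]
L2 α=5/8: [162, 5037/40, 237/2]
L3 α=1/2: [353/2, 11277/80, 675/4]
L4 α=1/5: [150, 13057/100, 793/5]
L5 α=3/5: [759/5, 26257/250, 3101/25]
→ [152, 105, 124]

query (1,1) [L1,L2,L3,L4] — begin 0,0,0
+L1 (α=2/7) → [480/7, 492/7, 40/7]
+L2 (α=1/4) → [584/7, 1109/14, 1737/28]
+L3 (α=1/2) → [1160/7, 2873/28, 7001/56]
+L4 (α=4/5) → [1384/35, 1941/28, 59417/280]
→ [40, 69, 212]

at x=0,y=0 over L1,L2,L3,L4:
L1 α=6/7: [1296/7, 1296/7, 282/7]
L2 α=3/8: [1209/7, 831/7, 2649/56]
L3 α=3/4: [1515/7, 969/7, 40953/224]
L4 α=1/3: [1542/7, 1206/7, 61673/336]
rounded: [220, 172, 184]


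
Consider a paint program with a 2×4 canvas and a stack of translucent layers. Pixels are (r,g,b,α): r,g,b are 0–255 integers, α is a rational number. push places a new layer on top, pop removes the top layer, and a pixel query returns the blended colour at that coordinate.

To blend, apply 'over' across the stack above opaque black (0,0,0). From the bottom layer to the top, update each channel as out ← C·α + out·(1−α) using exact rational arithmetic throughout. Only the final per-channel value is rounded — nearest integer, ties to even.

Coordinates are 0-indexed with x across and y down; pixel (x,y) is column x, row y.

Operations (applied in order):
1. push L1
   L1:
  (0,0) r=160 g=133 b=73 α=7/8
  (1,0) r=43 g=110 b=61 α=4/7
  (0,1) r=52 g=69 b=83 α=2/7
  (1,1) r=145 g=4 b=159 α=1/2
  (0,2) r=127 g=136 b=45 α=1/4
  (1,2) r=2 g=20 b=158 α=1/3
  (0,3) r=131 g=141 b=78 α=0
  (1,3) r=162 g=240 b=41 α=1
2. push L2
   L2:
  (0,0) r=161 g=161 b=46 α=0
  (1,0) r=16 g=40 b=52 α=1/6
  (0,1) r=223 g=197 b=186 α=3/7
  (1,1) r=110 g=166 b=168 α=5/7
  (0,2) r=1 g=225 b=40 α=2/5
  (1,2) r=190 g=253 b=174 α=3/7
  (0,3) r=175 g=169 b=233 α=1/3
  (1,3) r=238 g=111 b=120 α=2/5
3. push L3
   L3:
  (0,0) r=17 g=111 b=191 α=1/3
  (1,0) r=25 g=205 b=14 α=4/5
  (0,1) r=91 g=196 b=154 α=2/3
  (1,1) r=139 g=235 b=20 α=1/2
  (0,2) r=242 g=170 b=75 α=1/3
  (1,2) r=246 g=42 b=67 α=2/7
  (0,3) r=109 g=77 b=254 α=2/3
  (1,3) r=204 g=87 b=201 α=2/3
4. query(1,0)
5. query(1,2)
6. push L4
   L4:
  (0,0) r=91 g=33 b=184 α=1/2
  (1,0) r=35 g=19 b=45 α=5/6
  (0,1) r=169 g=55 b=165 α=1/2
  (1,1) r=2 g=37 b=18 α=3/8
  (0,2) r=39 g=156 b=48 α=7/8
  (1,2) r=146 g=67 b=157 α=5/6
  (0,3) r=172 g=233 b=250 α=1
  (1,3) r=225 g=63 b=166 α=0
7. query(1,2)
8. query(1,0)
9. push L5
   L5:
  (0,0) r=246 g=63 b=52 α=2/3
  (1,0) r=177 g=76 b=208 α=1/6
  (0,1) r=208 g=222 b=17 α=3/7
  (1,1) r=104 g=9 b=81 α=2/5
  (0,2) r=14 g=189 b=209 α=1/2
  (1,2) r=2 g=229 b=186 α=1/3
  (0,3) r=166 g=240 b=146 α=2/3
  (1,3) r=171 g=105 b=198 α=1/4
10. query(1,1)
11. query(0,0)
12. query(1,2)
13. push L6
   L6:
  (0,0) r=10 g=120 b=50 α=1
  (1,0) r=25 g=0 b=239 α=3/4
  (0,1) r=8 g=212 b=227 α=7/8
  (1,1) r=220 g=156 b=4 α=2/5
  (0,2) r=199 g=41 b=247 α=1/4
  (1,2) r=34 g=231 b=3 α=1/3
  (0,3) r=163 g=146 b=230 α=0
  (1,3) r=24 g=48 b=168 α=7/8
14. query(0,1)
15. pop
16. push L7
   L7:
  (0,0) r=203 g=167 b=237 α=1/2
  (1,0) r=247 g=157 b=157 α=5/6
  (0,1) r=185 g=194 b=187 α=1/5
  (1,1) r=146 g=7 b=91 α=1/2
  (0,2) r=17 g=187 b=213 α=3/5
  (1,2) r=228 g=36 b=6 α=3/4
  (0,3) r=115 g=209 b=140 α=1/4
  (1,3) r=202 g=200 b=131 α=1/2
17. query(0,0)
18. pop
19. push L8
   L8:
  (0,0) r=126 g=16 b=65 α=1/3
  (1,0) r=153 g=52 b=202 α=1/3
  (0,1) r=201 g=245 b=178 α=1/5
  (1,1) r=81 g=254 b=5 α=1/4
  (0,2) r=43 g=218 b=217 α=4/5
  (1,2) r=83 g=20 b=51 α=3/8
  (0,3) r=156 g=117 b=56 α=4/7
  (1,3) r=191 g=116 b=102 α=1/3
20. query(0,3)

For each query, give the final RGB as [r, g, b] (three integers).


query (1,0) [L1,L2,L3] — begin 0,0,0
after L1 α=4/7: [172/7, 440/7, 244/7]
after L2 α=1/6: [162/7, 1240/21, 264/7]
after L3 α=4/5: [862/35, 3692/21, 656/35]
rounded: [25, 176, 19]

at x=1,y=2 over L1,L2,L3:
after L1 α=1/3: [2/3, 20/3, 158/3]
after L2 α=3/7: [1718/21, 2357/21, 314/3]
after L3 α=2/7: [18922/147, 13549/147, 1972/21]
→ [129, 92, 94]

(1,2) stack=L1,L2,L3,L4; from [0,0,0]:
L1 α=1/3: [2/3, 20/3, 158/3]
L2 α=3/7: [1718/21, 2357/21, 314/3]
L3 α=2/7: [18922/147, 13549/147, 1972/21]
L4 α=5/6: [63116/441, 31397/441, 18457/126]
= [143, 71, 146]

(1,0) stack=L1,L2,L3,L4; from [0,0,0]:
L1 α=4/7: [172/7, 440/7, 244/7]
L2 α=1/6: [162/7, 1240/21, 264/7]
L3 α=4/5: [862/35, 3692/21, 656/35]
L4 α=5/6: [2329/70, 5687/126, 8531/210]
→ [33, 45, 41]

(1,1) stack=L1,L2,L3,L4,L5; from [0,0,0]:
L1 α=1/2: [145/2, 2, 159/2]
L2 α=5/7: [695/7, 834/7, 999/7]
L3 α=1/2: [834/7, 2479/14, 1139/14]
L4 α=3/8: [1053/14, 13949/112, 6451/112]
L5 α=2/5: [6071/70, 43863/560, 37497/560]
rounded: [87, 78, 67]

query (0,0) [L1,L2,L3,L4,L5] — begin 0,0,0
after L1 α=7/8: [140, 931/8, 511/8]
after L2 α=0: [140, 931/8, 511/8]
after L3 α=1/3: [99, 1375/12, 425/4]
after L4 α=1/2: [95, 1771/24, 1161/8]
after L5 α=2/3: [587/3, 4795/72, 1993/24]
rounded: [196, 67, 83]

(1,2) stack=L1,L2,L3,L4,L5; from [0,0,0]:
+L1 (α=1/3) → [2/3, 20/3, 158/3]
+L2 (α=3/7) → [1718/21, 2357/21, 314/3]
+L3 (α=2/7) → [18922/147, 13549/147, 1972/21]
+L4 (α=5/6) → [63116/441, 31397/441, 18457/126]
+L5 (α=1/3) → [127114/1323, 163783/1323, 30175/189]
= [96, 124, 160]

at x=0,y=1 over L1,L2,L3,L4,L5,L6:
+L1 (α=2/7) → [104/7, 138/7, 166/7]
+L2 (α=3/7) → [5099/49, 4689/49, 4570/49]
+L3 (α=2/3) → [14017/147, 23897/147, 6554/49]
+L4 (α=1/2) → [19430/147, 15991/147, 14639/98]
+L5 (α=3/7) → [169448/1029, 161866/1029, 31777/343]
+L6 (α=7/8) → [28384/1029, 844451/4116, 144201/686]
rounded: [28, 205, 210]

at x=0,y=0 over L1,L2,L3,L4,L5,L7:
L1 α=7/8: [140, 931/8, 511/8]
L2 α=0: [140, 931/8, 511/8]
L3 α=1/3: [99, 1375/12, 425/4]
L4 α=1/2: [95, 1771/24, 1161/8]
L5 α=2/3: [587/3, 4795/72, 1993/24]
L7 α=1/2: [598/3, 16819/144, 7681/48]
→ [199, 117, 160]

query (0,3) [L1,L2,L3,L4,L5,L8] — begin 0,0,0
L1 α=0: [0, 0, 0]
L2 α=1/3: [175/3, 169/3, 233/3]
L3 α=2/3: [829/9, 631/9, 1757/9]
L4 α=1: [172, 233, 250]
L5 α=2/3: [168, 713/3, 542/3]
L8 α=4/7: [1128/7, 1181/7, 766/7]
rounded: [161, 169, 109]


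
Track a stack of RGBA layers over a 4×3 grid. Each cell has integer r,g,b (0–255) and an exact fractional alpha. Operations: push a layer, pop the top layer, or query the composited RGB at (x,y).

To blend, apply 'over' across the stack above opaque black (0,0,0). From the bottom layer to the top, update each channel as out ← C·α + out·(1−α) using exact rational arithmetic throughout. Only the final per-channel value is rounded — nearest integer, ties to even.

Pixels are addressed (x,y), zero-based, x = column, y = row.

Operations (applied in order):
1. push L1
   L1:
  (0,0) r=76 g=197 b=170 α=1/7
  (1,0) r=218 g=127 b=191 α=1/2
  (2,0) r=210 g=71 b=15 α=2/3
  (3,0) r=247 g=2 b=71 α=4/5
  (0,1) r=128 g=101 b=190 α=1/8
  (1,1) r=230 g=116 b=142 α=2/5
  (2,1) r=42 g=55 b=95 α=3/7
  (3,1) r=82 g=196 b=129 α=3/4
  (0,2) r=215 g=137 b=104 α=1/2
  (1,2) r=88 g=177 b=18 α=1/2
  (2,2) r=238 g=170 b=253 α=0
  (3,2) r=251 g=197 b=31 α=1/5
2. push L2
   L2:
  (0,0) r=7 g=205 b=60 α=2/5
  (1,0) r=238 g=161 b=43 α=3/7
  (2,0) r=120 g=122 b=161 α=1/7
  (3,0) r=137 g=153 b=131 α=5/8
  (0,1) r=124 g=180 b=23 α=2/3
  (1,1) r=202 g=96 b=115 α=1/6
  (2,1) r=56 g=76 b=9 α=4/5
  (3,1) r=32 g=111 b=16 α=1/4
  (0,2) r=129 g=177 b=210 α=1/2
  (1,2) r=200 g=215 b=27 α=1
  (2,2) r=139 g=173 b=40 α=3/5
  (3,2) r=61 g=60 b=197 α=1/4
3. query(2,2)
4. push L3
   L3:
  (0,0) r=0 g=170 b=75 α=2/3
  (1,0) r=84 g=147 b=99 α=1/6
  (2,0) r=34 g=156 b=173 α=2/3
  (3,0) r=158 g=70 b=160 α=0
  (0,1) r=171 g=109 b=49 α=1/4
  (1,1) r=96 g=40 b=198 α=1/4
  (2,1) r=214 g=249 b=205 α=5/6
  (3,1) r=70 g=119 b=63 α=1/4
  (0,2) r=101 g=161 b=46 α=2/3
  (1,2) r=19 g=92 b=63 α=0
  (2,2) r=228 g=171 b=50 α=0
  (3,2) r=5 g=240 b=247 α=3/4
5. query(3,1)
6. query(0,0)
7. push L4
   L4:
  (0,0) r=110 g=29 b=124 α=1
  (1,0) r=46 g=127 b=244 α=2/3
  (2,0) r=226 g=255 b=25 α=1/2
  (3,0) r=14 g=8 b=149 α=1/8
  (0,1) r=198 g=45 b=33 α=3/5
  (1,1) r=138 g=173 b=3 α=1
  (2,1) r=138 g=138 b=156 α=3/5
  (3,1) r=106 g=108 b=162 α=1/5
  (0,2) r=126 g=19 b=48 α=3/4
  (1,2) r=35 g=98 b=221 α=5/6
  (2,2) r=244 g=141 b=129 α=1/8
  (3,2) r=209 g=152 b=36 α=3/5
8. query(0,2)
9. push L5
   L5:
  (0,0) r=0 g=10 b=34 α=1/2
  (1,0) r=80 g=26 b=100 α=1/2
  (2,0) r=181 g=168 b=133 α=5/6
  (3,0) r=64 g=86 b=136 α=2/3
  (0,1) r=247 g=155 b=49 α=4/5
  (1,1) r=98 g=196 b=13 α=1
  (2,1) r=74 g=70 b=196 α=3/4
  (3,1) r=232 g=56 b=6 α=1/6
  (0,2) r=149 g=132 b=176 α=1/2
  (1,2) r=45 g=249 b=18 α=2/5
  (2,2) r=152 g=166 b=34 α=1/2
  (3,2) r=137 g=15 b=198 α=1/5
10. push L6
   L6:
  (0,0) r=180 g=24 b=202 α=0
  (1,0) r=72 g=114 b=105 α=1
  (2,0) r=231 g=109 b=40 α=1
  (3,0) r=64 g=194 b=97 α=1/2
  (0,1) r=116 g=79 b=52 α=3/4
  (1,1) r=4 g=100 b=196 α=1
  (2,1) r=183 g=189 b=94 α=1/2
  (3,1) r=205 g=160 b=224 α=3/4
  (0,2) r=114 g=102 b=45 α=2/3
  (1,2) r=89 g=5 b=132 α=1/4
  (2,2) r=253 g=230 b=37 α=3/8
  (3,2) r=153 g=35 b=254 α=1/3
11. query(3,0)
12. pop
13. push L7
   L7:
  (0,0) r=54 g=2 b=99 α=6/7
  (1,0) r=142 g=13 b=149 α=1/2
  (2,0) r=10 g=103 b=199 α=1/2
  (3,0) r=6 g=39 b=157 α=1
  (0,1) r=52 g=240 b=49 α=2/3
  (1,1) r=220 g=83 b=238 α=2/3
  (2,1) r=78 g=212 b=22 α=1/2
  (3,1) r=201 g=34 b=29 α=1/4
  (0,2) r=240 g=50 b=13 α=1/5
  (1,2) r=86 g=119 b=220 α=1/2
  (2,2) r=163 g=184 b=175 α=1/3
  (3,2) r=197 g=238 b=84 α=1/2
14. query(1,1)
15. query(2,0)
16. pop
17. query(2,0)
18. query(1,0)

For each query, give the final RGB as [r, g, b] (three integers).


at x=2,y=2 over L1,L2:
after L1 α=0: [0, 0, 0]
after L2 α=3/5: [417/5, 519/5, 24]
rounded: [83, 104, 24]

at x=3,y=1 over L1,L2,L3:
after L1 α=3/4: [123/2, 147, 387/4]
after L2 α=1/4: [433/8, 138, 1225/16]
after L3 α=1/4: [1859/32, 533/4, 4683/64]
rounded: [58, 133, 73]

at x=0,y=0 over L1,L2,L3:
L1 α=1/7: [76/7, 197/7, 170/7]
L2 α=2/5: [326/35, 3461/35, 270/7]
L3 α=2/3: [326/105, 15361/105, 440/7]
= [3, 146, 63]

at x=0,y=2 over L1,L2,L3,L4:
L1 α=1/2: [215/2, 137/2, 52]
L2 α=1/2: [473/4, 491/4, 131]
L3 α=2/3: [427/4, 593/4, 223/3]
L4 α=3/4: [1939/16, 821/16, 655/12]
rounded: [121, 51, 55]

at x=3,y=0 over L1,L2,L3,L4,L5,L6:
L1 α=4/5: [988/5, 8/5, 284/5]
L2 α=5/8: [6389/40, 3849/40, 4127/40]
L3 α=0: [6389/40, 3849/40, 4127/40]
L4 α=1/8: [45283/320, 27263/320, 34849/320]
L5 α=2/3: [86243/960, 82303/960, 121889/960]
L6 α=1/2: [147683/1920, 268543/1920, 215009/1920]
→ [77, 140, 112]

query (1,1) [L1,L2,L3,L4,L5,L7] — begin 0,0,0
after L1 α=2/5: [92, 232/5, 284/5]
after L2 α=1/6: [331/3, 164/3, 133/2]
after L3 α=1/4: [427/4, 51, 795/8]
after L4 α=1: [138, 173, 3]
after L5 α=1: [98, 196, 13]
after L7 α=2/3: [538/3, 362/3, 163]
= [179, 121, 163]

at x=2,y=0 over L1,L2,L3,L4,L5,L7:
+L1 (α=2/3) → [140, 142/3, 10]
+L2 (α=1/7) → [960/7, 58, 221/7]
+L3 (α=2/3) → [1436/21, 370/3, 881/7]
+L4 (α=1/2) → [3091/21, 1135/6, 528/7]
+L5 (α=5/6) → [11048/63, 6175/36, 5183/42]
+L7 (α=1/2) → [5839/63, 9883/72, 13541/84]
rounded: [93, 137, 161]

(2,0) stack=L1,L2,L3,L4,L5; from [0,0,0]:
+L1 (α=2/3) → [140, 142/3, 10]
+L2 (α=1/7) → [960/7, 58, 221/7]
+L3 (α=2/3) → [1436/21, 370/3, 881/7]
+L4 (α=1/2) → [3091/21, 1135/6, 528/7]
+L5 (α=5/6) → [11048/63, 6175/36, 5183/42]
= [175, 172, 123]

at x=1,y=0 over L1,L2,L3,L4,L5:
L1 α=1/2: [109, 127/2, 191/2]
L2 α=3/7: [1150/7, 737/7, 73]
L3 α=1/6: [3169/21, 2357/21, 232/3]
L4 α=2/3: [5101/63, 7691/63, 1696/9]
L5 α=1/2: [10141/126, 9329/126, 1298/9]
= [80, 74, 144]
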